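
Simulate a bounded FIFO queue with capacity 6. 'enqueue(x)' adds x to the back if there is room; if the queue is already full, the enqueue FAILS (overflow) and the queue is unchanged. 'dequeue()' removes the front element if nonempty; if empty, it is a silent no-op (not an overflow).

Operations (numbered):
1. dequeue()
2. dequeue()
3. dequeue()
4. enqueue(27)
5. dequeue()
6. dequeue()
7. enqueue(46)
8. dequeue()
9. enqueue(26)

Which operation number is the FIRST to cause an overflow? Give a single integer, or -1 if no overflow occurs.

1. dequeue(): empty, no-op, size=0
2. dequeue(): empty, no-op, size=0
3. dequeue(): empty, no-op, size=0
4. enqueue(27): size=1
5. dequeue(): size=0
6. dequeue(): empty, no-op, size=0
7. enqueue(46): size=1
8. dequeue(): size=0
9. enqueue(26): size=1

Answer: -1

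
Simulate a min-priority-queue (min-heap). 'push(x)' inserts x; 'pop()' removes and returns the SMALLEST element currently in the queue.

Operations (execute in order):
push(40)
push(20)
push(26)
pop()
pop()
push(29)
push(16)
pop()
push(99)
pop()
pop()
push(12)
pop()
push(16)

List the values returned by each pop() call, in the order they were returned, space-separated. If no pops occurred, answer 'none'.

Answer: 20 26 16 29 40 12

Derivation:
push(40): heap contents = [40]
push(20): heap contents = [20, 40]
push(26): heap contents = [20, 26, 40]
pop() → 20: heap contents = [26, 40]
pop() → 26: heap contents = [40]
push(29): heap contents = [29, 40]
push(16): heap contents = [16, 29, 40]
pop() → 16: heap contents = [29, 40]
push(99): heap contents = [29, 40, 99]
pop() → 29: heap contents = [40, 99]
pop() → 40: heap contents = [99]
push(12): heap contents = [12, 99]
pop() → 12: heap contents = [99]
push(16): heap contents = [16, 99]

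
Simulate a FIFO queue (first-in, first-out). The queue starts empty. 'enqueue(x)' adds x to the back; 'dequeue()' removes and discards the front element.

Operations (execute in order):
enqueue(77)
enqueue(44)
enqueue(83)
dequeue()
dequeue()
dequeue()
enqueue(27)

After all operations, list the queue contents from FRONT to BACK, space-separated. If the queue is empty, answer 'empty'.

enqueue(77): [77]
enqueue(44): [77, 44]
enqueue(83): [77, 44, 83]
dequeue(): [44, 83]
dequeue(): [83]
dequeue(): []
enqueue(27): [27]

Answer: 27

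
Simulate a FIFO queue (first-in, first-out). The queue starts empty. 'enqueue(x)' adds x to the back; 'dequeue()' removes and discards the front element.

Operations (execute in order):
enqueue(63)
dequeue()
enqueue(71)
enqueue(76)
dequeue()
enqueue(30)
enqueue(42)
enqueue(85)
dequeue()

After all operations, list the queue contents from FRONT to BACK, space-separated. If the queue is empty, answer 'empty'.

Answer: 30 42 85

Derivation:
enqueue(63): [63]
dequeue(): []
enqueue(71): [71]
enqueue(76): [71, 76]
dequeue(): [76]
enqueue(30): [76, 30]
enqueue(42): [76, 30, 42]
enqueue(85): [76, 30, 42, 85]
dequeue(): [30, 42, 85]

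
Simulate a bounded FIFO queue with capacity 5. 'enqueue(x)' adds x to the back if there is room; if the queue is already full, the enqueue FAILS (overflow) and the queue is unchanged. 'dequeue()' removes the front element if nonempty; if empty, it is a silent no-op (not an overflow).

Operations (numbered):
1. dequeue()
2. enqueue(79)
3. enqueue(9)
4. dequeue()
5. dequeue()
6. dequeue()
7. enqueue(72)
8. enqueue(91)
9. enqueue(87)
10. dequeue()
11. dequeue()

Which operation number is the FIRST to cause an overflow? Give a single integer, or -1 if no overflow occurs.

Answer: -1

Derivation:
1. dequeue(): empty, no-op, size=0
2. enqueue(79): size=1
3. enqueue(9): size=2
4. dequeue(): size=1
5. dequeue(): size=0
6. dequeue(): empty, no-op, size=0
7. enqueue(72): size=1
8. enqueue(91): size=2
9. enqueue(87): size=3
10. dequeue(): size=2
11. dequeue(): size=1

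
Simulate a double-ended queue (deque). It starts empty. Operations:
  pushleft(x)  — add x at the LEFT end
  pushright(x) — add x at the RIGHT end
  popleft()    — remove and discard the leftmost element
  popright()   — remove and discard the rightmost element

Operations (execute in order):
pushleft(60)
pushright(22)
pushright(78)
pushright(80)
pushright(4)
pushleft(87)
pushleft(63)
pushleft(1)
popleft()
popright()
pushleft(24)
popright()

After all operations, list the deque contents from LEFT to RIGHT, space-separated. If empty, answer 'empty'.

Answer: 24 63 87 60 22 78

Derivation:
pushleft(60): [60]
pushright(22): [60, 22]
pushright(78): [60, 22, 78]
pushright(80): [60, 22, 78, 80]
pushright(4): [60, 22, 78, 80, 4]
pushleft(87): [87, 60, 22, 78, 80, 4]
pushleft(63): [63, 87, 60, 22, 78, 80, 4]
pushleft(1): [1, 63, 87, 60, 22, 78, 80, 4]
popleft(): [63, 87, 60, 22, 78, 80, 4]
popright(): [63, 87, 60, 22, 78, 80]
pushleft(24): [24, 63, 87, 60, 22, 78, 80]
popright(): [24, 63, 87, 60, 22, 78]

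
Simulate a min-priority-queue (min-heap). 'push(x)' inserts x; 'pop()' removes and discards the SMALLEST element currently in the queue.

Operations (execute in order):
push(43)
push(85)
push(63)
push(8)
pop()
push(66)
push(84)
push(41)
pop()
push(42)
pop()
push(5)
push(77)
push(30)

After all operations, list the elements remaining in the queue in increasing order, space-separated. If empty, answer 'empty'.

Answer: 5 30 43 63 66 77 84 85

Derivation:
push(43): heap contents = [43]
push(85): heap contents = [43, 85]
push(63): heap contents = [43, 63, 85]
push(8): heap contents = [8, 43, 63, 85]
pop() → 8: heap contents = [43, 63, 85]
push(66): heap contents = [43, 63, 66, 85]
push(84): heap contents = [43, 63, 66, 84, 85]
push(41): heap contents = [41, 43, 63, 66, 84, 85]
pop() → 41: heap contents = [43, 63, 66, 84, 85]
push(42): heap contents = [42, 43, 63, 66, 84, 85]
pop() → 42: heap contents = [43, 63, 66, 84, 85]
push(5): heap contents = [5, 43, 63, 66, 84, 85]
push(77): heap contents = [5, 43, 63, 66, 77, 84, 85]
push(30): heap contents = [5, 30, 43, 63, 66, 77, 84, 85]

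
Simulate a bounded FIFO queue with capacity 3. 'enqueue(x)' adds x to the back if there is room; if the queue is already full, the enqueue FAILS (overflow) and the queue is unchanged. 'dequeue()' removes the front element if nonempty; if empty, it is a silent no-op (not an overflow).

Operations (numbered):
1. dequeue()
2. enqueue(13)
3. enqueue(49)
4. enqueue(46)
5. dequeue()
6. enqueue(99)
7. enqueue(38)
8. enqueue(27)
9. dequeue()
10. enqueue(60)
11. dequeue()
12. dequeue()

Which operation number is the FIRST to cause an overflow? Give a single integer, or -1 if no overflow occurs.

Answer: 7

Derivation:
1. dequeue(): empty, no-op, size=0
2. enqueue(13): size=1
3. enqueue(49): size=2
4. enqueue(46): size=3
5. dequeue(): size=2
6. enqueue(99): size=3
7. enqueue(38): size=3=cap → OVERFLOW (fail)
8. enqueue(27): size=3=cap → OVERFLOW (fail)
9. dequeue(): size=2
10. enqueue(60): size=3
11. dequeue(): size=2
12. dequeue(): size=1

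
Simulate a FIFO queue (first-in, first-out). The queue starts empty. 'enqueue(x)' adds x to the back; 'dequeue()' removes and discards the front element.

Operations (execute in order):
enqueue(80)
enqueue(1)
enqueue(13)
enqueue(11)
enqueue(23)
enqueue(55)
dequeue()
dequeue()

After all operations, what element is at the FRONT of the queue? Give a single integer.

enqueue(80): queue = [80]
enqueue(1): queue = [80, 1]
enqueue(13): queue = [80, 1, 13]
enqueue(11): queue = [80, 1, 13, 11]
enqueue(23): queue = [80, 1, 13, 11, 23]
enqueue(55): queue = [80, 1, 13, 11, 23, 55]
dequeue(): queue = [1, 13, 11, 23, 55]
dequeue(): queue = [13, 11, 23, 55]

Answer: 13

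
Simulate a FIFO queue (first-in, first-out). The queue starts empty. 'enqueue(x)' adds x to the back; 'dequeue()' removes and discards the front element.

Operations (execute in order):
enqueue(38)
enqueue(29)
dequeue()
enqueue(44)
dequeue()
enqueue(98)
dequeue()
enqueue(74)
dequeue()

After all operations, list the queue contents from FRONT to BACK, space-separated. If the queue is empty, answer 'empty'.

enqueue(38): [38]
enqueue(29): [38, 29]
dequeue(): [29]
enqueue(44): [29, 44]
dequeue(): [44]
enqueue(98): [44, 98]
dequeue(): [98]
enqueue(74): [98, 74]
dequeue(): [74]

Answer: 74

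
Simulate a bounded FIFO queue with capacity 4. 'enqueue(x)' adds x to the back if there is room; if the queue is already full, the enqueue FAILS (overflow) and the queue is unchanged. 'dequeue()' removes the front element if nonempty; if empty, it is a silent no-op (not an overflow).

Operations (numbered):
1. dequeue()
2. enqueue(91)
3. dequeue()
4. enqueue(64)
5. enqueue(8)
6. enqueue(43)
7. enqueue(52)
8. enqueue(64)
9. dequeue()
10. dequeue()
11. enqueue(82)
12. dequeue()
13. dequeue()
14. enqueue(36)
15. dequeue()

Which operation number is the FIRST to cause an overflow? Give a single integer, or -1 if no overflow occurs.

1. dequeue(): empty, no-op, size=0
2. enqueue(91): size=1
3. dequeue(): size=0
4. enqueue(64): size=1
5. enqueue(8): size=2
6. enqueue(43): size=3
7. enqueue(52): size=4
8. enqueue(64): size=4=cap → OVERFLOW (fail)
9. dequeue(): size=3
10. dequeue(): size=2
11. enqueue(82): size=3
12. dequeue(): size=2
13. dequeue(): size=1
14. enqueue(36): size=2
15. dequeue(): size=1

Answer: 8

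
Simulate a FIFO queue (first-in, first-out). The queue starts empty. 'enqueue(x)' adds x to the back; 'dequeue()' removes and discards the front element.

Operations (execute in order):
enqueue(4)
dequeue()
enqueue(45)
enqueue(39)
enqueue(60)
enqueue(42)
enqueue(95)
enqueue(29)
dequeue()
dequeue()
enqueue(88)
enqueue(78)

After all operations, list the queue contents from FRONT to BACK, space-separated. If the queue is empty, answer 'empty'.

enqueue(4): [4]
dequeue(): []
enqueue(45): [45]
enqueue(39): [45, 39]
enqueue(60): [45, 39, 60]
enqueue(42): [45, 39, 60, 42]
enqueue(95): [45, 39, 60, 42, 95]
enqueue(29): [45, 39, 60, 42, 95, 29]
dequeue(): [39, 60, 42, 95, 29]
dequeue(): [60, 42, 95, 29]
enqueue(88): [60, 42, 95, 29, 88]
enqueue(78): [60, 42, 95, 29, 88, 78]

Answer: 60 42 95 29 88 78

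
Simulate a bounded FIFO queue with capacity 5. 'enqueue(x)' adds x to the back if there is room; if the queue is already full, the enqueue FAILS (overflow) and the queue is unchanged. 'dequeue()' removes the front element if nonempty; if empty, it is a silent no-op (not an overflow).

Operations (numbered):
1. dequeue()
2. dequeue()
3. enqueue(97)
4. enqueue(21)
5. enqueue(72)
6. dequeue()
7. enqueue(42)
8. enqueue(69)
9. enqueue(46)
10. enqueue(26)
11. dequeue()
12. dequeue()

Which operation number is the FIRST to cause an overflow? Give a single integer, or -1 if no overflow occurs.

1. dequeue(): empty, no-op, size=0
2. dequeue(): empty, no-op, size=0
3. enqueue(97): size=1
4. enqueue(21): size=2
5. enqueue(72): size=3
6. dequeue(): size=2
7. enqueue(42): size=3
8. enqueue(69): size=4
9. enqueue(46): size=5
10. enqueue(26): size=5=cap → OVERFLOW (fail)
11. dequeue(): size=4
12. dequeue(): size=3

Answer: 10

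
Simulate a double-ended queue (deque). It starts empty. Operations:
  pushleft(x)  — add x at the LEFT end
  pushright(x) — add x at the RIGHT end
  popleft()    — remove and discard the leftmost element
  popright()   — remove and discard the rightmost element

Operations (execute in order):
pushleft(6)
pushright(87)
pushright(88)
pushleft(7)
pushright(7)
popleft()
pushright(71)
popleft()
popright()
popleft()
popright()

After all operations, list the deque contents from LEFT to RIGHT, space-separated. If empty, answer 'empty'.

pushleft(6): [6]
pushright(87): [6, 87]
pushright(88): [6, 87, 88]
pushleft(7): [7, 6, 87, 88]
pushright(7): [7, 6, 87, 88, 7]
popleft(): [6, 87, 88, 7]
pushright(71): [6, 87, 88, 7, 71]
popleft(): [87, 88, 7, 71]
popright(): [87, 88, 7]
popleft(): [88, 7]
popright(): [88]

Answer: 88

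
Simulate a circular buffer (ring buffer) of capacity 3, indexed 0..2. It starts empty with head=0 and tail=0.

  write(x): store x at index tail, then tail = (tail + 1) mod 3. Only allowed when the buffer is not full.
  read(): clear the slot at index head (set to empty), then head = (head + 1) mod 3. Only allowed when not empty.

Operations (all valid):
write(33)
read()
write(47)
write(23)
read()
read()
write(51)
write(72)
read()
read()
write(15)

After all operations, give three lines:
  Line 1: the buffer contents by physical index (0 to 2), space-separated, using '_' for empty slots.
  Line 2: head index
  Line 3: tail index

write(33): buf=[33 _ _], head=0, tail=1, size=1
read(): buf=[_ _ _], head=1, tail=1, size=0
write(47): buf=[_ 47 _], head=1, tail=2, size=1
write(23): buf=[_ 47 23], head=1, tail=0, size=2
read(): buf=[_ _ 23], head=2, tail=0, size=1
read(): buf=[_ _ _], head=0, tail=0, size=0
write(51): buf=[51 _ _], head=0, tail=1, size=1
write(72): buf=[51 72 _], head=0, tail=2, size=2
read(): buf=[_ 72 _], head=1, tail=2, size=1
read(): buf=[_ _ _], head=2, tail=2, size=0
write(15): buf=[_ _ 15], head=2, tail=0, size=1

Answer: _ _ 15
2
0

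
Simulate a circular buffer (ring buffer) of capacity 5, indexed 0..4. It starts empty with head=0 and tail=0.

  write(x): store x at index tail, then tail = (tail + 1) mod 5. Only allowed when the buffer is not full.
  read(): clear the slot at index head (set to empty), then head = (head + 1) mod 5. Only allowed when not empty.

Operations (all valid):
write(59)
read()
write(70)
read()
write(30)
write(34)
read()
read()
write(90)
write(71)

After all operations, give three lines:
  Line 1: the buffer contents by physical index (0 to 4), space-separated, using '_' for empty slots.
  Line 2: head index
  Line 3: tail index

Answer: 71 _ _ _ 90
4
1

Derivation:
write(59): buf=[59 _ _ _ _], head=0, tail=1, size=1
read(): buf=[_ _ _ _ _], head=1, tail=1, size=0
write(70): buf=[_ 70 _ _ _], head=1, tail=2, size=1
read(): buf=[_ _ _ _ _], head=2, tail=2, size=0
write(30): buf=[_ _ 30 _ _], head=2, tail=3, size=1
write(34): buf=[_ _ 30 34 _], head=2, tail=4, size=2
read(): buf=[_ _ _ 34 _], head=3, tail=4, size=1
read(): buf=[_ _ _ _ _], head=4, tail=4, size=0
write(90): buf=[_ _ _ _ 90], head=4, tail=0, size=1
write(71): buf=[71 _ _ _ 90], head=4, tail=1, size=2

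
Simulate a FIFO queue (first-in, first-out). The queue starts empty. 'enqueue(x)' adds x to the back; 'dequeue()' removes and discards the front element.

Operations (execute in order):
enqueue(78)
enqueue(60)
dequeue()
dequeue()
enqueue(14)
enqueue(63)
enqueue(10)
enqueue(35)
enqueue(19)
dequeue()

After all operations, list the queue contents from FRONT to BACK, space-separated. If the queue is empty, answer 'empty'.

Answer: 63 10 35 19

Derivation:
enqueue(78): [78]
enqueue(60): [78, 60]
dequeue(): [60]
dequeue(): []
enqueue(14): [14]
enqueue(63): [14, 63]
enqueue(10): [14, 63, 10]
enqueue(35): [14, 63, 10, 35]
enqueue(19): [14, 63, 10, 35, 19]
dequeue(): [63, 10, 35, 19]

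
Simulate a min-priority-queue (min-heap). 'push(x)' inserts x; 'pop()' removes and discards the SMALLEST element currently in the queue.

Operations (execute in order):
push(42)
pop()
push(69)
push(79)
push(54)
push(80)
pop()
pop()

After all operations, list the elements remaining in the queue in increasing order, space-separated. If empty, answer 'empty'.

push(42): heap contents = [42]
pop() → 42: heap contents = []
push(69): heap contents = [69]
push(79): heap contents = [69, 79]
push(54): heap contents = [54, 69, 79]
push(80): heap contents = [54, 69, 79, 80]
pop() → 54: heap contents = [69, 79, 80]
pop() → 69: heap contents = [79, 80]

Answer: 79 80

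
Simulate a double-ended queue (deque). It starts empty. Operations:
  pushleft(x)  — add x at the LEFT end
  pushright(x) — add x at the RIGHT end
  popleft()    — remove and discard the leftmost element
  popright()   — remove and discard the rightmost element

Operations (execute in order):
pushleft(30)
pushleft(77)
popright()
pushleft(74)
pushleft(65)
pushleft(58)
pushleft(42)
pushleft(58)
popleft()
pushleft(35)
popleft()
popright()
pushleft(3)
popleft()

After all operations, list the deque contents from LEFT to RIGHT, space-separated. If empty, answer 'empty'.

pushleft(30): [30]
pushleft(77): [77, 30]
popright(): [77]
pushleft(74): [74, 77]
pushleft(65): [65, 74, 77]
pushleft(58): [58, 65, 74, 77]
pushleft(42): [42, 58, 65, 74, 77]
pushleft(58): [58, 42, 58, 65, 74, 77]
popleft(): [42, 58, 65, 74, 77]
pushleft(35): [35, 42, 58, 65, 74, 77]
popleft(): [42, 58, 65, 74, 77]
popright(): [42, 58, 65, 74]
pushleft(3): [3, 42, 58, 65, 74]
popleft(): [42, 58, 65, 74]

Answer: 42 58 65 74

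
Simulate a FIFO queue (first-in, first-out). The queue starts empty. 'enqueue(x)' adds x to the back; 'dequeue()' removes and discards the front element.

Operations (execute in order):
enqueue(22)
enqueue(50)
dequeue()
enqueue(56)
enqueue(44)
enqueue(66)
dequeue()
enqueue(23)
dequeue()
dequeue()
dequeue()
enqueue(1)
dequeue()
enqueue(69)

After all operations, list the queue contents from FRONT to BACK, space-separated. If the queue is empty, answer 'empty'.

Answer: 1 69

Derivation:
enqueue(22): [22]
enqueue(50): [22, 50]
dequeue(): [50]
enqueue(56): [50, 56]
enqueue(44): [50, 56, 44]
enqueue(66): [50, 56, 44, 66]
dequeue(): [56, 44, 66]
enqueue(23): [56, 44, 66, 23]
dequeue(): [44, 66, 23]
dequeue(): [66, 23]
dequeue(): [23]
enqueue(1): [23, 1]
dequeue(): [1]
enqueue(69): [1, 69]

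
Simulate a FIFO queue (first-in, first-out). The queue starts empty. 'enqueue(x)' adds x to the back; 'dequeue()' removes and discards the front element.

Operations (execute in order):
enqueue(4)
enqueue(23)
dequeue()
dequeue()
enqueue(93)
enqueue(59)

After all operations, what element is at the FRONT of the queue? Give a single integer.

Answer: 93

Derivation:
enqueue(4): queue = [4]
enqueue(23): queue = [4, 23]
dequeue(): queue = [23]
dequeue(): queue = []
enqueue(93): queue = [93]
enqueue(59): queue = [93, 59]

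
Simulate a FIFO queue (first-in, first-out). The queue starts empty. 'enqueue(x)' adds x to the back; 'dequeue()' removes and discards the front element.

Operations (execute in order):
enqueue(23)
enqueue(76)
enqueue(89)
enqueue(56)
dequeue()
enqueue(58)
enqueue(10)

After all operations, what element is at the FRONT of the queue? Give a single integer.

Answer: 76

Derivation:
enqueue(23): queue = [23]
enqueue(76): queue = [23, 76]
enqueue(89): queue = [23, 76, 89]
enqueue(56): queue = [23, 76, 89, 56]
dequeue(): queue = [76, 89, 56]
enqueue(58): queue = [76, 89, 56, 58]
enqueue(10): queue = [76, 89, 56, 58, 10]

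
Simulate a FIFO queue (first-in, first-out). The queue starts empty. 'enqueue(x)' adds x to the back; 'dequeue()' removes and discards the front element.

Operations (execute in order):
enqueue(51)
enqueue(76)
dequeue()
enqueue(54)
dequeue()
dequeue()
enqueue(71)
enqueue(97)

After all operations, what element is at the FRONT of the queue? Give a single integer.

enqueue(51): queue = [51]
enqueue(76): queue = [51, 76]
dequeue(): queue = [76]
enqueue(54): queue = [76, 54]
dequeue(): queue = [54]
dequeue(): queue = []
enqueue(71): queue = [71]
enqueue(97): queue = [71, 97]

Answer: 71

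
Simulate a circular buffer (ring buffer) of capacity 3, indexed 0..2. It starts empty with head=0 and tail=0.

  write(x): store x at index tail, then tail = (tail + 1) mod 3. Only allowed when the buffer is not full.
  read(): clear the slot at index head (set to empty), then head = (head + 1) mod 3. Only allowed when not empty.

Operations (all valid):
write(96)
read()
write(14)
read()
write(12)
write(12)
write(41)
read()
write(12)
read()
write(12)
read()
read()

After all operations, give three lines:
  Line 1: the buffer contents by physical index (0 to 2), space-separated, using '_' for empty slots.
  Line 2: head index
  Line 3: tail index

write(96): buf=[96 _ _], head=0, tail=1, size=1
read(): buf=[_ _ _], head=1, tail=1, size=0
write(14): buf=[_ 14 _], head=1, tail=2, size=1
read(): buf=[_ _ _], head=2, tail=2, size=0
write(12): buf=[_ _ 12], head=2, tail=0, size=1
write(12): buf=[12 _ 12], head=2, tail=1, size=2
write(41): buf=[12 41 12], head=2, tail=2, size=3
read(): buf=[12 41 _], head=0, tail=2, size=2
write(12): buf=[12 41 12], head=0, tail=0, size=3
read(): buf=[_ 41 12], head=1, tail=0, size=2
write(12): buf=[12 41 12], head=1, tail=1, size=3
read(): buf=[12 _ 12], head=2, tail=1, size=2
read(): buf=[12 _ _], head=0, tail=1, size=1

Answer: 12 _ _
0
1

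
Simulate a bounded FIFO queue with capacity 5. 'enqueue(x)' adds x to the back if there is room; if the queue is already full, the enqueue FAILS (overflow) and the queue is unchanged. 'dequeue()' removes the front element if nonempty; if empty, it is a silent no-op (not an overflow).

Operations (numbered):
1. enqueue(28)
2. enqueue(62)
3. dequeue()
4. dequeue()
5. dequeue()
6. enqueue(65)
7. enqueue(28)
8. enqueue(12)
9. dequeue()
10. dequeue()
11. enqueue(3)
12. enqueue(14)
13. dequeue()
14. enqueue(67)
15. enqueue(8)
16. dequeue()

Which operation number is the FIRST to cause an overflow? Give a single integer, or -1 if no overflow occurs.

1. enqueue(28): size=1
2. enqueue(62): size=2
3. dequeue(): size=1
4. dequeue(): size=0
5. dequeue(): empty, no-op, size=0
6. enqueue(65): size=1
7. enqueue(28): size=2
8. enqueue(12): size=3
9. dequeue(): size=2
10. dequeue(): size=1
11. enqueue(3): size=2
12. enqueue(14): size=3
13. dequeue(): size=2
14. enqueue(67): size=3
15. enqueue(8): size=4
16. dequeue(): size=3

Answer: -1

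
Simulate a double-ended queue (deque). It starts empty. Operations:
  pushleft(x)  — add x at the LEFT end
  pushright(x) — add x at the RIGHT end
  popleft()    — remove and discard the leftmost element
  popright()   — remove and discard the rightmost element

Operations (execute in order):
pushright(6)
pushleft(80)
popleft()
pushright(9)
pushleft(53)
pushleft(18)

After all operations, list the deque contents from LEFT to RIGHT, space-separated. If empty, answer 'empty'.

pushright(6): [6]
pushleft(80): [80, 6]
popleft(): [6]
pushright(9): [6, 9]
pushleft(53): [53, 6, 9]
pushleft(18): [18, 53, 6, 9]

Answer: 18 53 6 9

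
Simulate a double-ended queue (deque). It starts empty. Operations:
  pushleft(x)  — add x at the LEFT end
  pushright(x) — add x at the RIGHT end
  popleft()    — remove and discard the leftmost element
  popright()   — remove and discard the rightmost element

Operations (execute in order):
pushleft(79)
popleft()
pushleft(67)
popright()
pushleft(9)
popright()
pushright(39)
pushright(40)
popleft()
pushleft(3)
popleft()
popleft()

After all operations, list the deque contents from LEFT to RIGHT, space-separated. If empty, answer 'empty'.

pushleft(79): [79]
popleft(): []
pushleft(67): [67]
popright(): []
pushleft(9): [9]
popright(): []
pushright(39): [39]
pushright(40): [39, 40]
popleft(): [40]
pushleft(3): [3, 40]
popleft(): [40]
popleft(): []

Answer: empty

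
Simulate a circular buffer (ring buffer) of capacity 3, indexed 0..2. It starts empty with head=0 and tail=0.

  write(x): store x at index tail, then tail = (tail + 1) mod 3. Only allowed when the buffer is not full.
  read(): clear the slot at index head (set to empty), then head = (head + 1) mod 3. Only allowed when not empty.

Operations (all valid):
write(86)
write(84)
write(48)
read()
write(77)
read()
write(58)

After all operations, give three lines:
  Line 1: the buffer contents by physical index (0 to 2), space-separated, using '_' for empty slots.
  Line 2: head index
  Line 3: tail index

write(86): buf=[86 _ _], head=0, tail=1, size=1
write(84): buf=[86 84 _], head=0, tail=2, size=2
write(48): buf=[86 84 48], head=0, tail=0, size=3
read(): buf=[_ 84 48], head=1, tail=0, size=2
write(77): buf=[77 84 48], head=1, tail=1, size=3
read(): buf=[77 _ 48], head=2, tail=1, size=2
write(58): buf=[77 58 48], head=2, tail=2, size=3

Answer: 77 58 48
2
2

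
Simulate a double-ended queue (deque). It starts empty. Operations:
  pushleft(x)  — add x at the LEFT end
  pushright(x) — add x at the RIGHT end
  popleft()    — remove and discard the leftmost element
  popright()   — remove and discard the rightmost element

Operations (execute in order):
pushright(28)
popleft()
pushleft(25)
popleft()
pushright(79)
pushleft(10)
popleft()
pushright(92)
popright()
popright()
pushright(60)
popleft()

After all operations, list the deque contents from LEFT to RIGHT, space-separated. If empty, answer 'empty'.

Answer: empty

Derivation:
pushright(28): [28]
popleft(): []
pushleft(25): [25]
popleft(): []
pushright(79): [79]
pushleft(10): [10, 79]
popleft(): [79]
pushright(92): [79, 92]
popright(): [79]
popright(): []
pushright(60): [60]
popleft(): []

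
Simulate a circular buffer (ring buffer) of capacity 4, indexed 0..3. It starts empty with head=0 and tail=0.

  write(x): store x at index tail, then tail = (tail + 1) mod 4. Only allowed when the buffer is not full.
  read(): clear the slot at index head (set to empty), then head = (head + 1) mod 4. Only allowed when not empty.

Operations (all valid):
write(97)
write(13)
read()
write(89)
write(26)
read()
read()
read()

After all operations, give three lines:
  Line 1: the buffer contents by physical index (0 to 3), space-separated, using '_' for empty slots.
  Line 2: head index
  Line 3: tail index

Answer: _ _ _ _
0
0

Derivation:
write(97): buf=[97 _ _ _], head=0, tail=1, size=1
write(13): buf=[97 13 _ _], head=0, tail=2, size=2
read(): buf=[_ 13 _ _], head=1, tail=2, size=1
write(89): buf=[_ 13 89 _], head=1, tail=3, size=2
write(26): buf=[_ 13 89 26], head=1, tail=0, size=3
read(): buf=[_ _ 89 26], head=2, tail=0, size=2
read(): buf=[_ _ _ 26], head=3, tail=0, size=1
read(): buf=[_ _ _ _], head=0, tail=0, size=0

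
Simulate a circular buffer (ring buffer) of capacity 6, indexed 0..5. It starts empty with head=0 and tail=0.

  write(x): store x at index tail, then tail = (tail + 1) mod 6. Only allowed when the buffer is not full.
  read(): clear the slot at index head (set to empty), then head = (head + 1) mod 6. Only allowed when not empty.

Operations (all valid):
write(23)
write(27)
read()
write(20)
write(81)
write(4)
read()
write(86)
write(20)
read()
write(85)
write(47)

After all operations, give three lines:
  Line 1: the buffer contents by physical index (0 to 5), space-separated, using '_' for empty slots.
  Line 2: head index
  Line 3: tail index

Answer: 20 85 47 81 4 86
3
3

Derivation:
write(23): buf=[23 _ _ _ _ _], head=0, tail=1, size=1
write(27): buf=[23 27 _ _ _ _], head=0, tail=2, size=2
read(): buf=[_ 27 _ _ _ _], head=1, tail=2, size=1
write(20): buf=[_ 27 20 _ _ _], head=1, tail=3, size=2
write(81): buf=[_ 27 20 81 _ _], head=1, tail=4, size=3
write(4): buf=[_ 27 20 81 4 _], head=1, tail=5, size=4
read(): buf=[_ _ 20 81 4 _], head=2, tail=5, size=3
write(86): buf=[_ _ 20 81 4 86], head=2, tail=0, size=4
write(20): buf=[20 _ 20 81 4 86], head=2, tail=1, size=5
read(): buf=[20 _ _ 81 4 86], head=3, tail=1, size=4
write(85): buf=[20 85 _ 81 4 86], head=3, tail=2, size=5
write(47): buf=[20 85 47 81 4 86], head=3, tail=3, size=6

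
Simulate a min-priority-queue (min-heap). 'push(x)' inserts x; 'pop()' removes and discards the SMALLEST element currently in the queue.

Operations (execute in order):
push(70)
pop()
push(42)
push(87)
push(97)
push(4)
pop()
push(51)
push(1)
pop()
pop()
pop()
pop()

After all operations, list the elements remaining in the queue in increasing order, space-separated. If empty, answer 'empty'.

push(70): heap contents = [70]
pop() → 70: heap contents = []
push(42): heap contents = [42]
push(87): heap contents = [42, 87]
push(97): heap contents = [42, 87, 97]
push(4): heap contents = [4, 42, 87, 97]
pop() → 4: heap contents = [42, 87, 97]
push(51): heap contents = [42, 51, 87, 97]
push(1): heap contents = [1, 42, 51, 87, 97]
pop() → 1: heap contents = [42, 51, 87, 97]
pop() → 42: heap contents = [51, 87, 97]
pop() → 51: heap contents = [87, 97]
pop() → 87: heap contents = [97]

Answer: 97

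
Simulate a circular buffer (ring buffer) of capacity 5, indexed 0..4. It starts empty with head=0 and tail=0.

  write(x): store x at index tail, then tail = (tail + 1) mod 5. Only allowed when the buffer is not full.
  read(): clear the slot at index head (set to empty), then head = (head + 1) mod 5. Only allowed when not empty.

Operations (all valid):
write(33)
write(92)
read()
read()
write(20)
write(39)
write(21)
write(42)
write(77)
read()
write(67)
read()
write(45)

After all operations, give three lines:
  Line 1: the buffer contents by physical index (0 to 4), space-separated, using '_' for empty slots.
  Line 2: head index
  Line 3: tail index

Answer: 42 77 67 45 21
4
4

Derivation:
write(33): buf=[33 _ _ _ _], head=0, tail=1, size=1
write(92): buf=[33 92 _ _ _], head=0, tail=2, size=2
read(): buf=[_ 92 _ _ _], head=1, tail=2, size=1
read(): buf=[_ _ _ _ _], head=2, tail=2, size=0
write(20): buf=[_ _ 20 _ _], head=2, tail=3, size=1
write(39): buf=[_ _ 20 39 _], head=2, tail=4, size=2
write(21): buf=[_ _ 20 39 21], head=2, tail=0, size=3
write(42): buf=[42 _ 20 39 21], head=2, tail=1, size=4
write(77): buf=[42 77 20 39 21], head=2, tail=2, size=5
read(): buf=[42 77 _ 39 21], head=3, tail=2, size=4
write(67): buf=[42 77 67 39 21], head=3, tail=3, size=5
read(): buf=[42 77 67 _ 21], head=4, tail=3, size=4
write(45): buf=[42 77 67 45 21], head=4, tail=4, size=5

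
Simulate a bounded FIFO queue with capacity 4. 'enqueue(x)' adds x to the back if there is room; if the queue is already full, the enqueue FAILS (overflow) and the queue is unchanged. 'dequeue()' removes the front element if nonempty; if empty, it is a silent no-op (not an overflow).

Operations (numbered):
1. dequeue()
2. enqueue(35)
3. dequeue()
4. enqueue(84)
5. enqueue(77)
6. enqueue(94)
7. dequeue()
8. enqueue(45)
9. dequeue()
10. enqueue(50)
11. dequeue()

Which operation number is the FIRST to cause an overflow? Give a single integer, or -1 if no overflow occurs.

Answer: -1

Derivation:
1. dequeue(): empty, no-op, size=0
2. enqueue(35): size=1
3. dequeue(): size=0
4. enqueue(84): size=1
5. enqueue(77): size=2
6. enqueue(94): size=3
7. dequeue(): size=2
8. enqueue(45): size=3
9. dequeue(): size=2
10. enqueue(50): size=3
11. dequeue(): size=2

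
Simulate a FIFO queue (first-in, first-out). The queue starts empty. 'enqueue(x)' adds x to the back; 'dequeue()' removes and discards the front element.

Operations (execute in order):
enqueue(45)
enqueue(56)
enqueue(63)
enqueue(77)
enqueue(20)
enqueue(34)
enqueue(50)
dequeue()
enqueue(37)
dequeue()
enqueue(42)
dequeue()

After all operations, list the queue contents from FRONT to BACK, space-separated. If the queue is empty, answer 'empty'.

Answer: 77 20 34 50 37 42

Derivation:
enqueue(45): [45]
enqueue(56): [45, 56]
enqueue(63): [45, 56, 63]
enqueue(77): [45, 56, 63, 77]
enqueue(20): [45, 56, 63, 77, 20]
enqueue(34): [45, 56, 63, 77, 20, 34]
enqueue(50): [45, 56, 63, 77, 20, 34, 50]
dequeue(): [56, 63, 77, 20, 34, 50]
enqueue(37): [56, 63, 77, 20, 34, 50, 37]
dequeue(): [63, 77, 20, 34, 50, 37]
enqueue(42): [63, 77, 20, 34, 50, 37, 42]
dequeue(): [77, 20, 34, 50, 37, 42]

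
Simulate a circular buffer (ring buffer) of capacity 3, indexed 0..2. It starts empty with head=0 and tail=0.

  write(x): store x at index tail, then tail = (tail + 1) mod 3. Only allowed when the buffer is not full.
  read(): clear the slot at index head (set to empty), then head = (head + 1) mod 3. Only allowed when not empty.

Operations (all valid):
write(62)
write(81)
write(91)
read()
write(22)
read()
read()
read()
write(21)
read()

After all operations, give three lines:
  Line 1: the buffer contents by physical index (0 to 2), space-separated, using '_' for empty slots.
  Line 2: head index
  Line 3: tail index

Answer: _ _ _
2
2

Derivation:
write(62): buf=[62 _ _], head=0, tail=1, size=1
write(81): buf=[62 81 _], head=0, tail=2, size=2
write(91): buf=[62 81 91], head=0, tail=0, size=3
read(): buf=[_ 81 91], head=1, tail=0, size=2
write(22): buf=[22 81 91], head=1, tail=1, size=3
read(): buf=[22 _ 91], head=2, tail=1, size=2
read(): buf=[22 _ _], head=0, tail=1, size=1
read(): buf=[_ _ _], head=1, tail=1, size=0
write(21): buf=[_ 21 _], head=1, tail=2, size=1
read(): buf=[_ _ _], head=2, tail=2, size=0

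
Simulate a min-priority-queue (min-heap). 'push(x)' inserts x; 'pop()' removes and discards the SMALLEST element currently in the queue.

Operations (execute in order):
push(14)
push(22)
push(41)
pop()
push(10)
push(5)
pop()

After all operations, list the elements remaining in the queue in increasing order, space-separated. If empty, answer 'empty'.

Answer: 10 22 41

Derivation:
push(14): heap contents = [14]
push(22): heap contents = [14, 22]
push(41): heap contents = [14, 22, 41]
pop() → 14: heap contents = [22, 41]
push(10): heap contents = [10, 22, 41]
push(5): heap contents = [5, 10, 22, 41]
pop() → 5: heap contents = [10, 22, 41]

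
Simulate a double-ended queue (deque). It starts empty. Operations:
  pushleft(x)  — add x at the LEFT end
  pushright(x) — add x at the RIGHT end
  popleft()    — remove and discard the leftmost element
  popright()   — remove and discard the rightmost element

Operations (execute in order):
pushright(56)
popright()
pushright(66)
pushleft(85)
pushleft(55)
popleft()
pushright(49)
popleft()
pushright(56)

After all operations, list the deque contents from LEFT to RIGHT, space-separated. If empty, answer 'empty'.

pushright(56): [56]
popright(): []
pushright(66): [66]
pushleft(85): [85, 66]
pushleft(55): [55, 85, 66]
popleft(): [85, 66]
pushright(49): [85, 66, 49]
popleft(): [66, 49]
pushright(56): [66, 49, 56]

Answer: 66 49 56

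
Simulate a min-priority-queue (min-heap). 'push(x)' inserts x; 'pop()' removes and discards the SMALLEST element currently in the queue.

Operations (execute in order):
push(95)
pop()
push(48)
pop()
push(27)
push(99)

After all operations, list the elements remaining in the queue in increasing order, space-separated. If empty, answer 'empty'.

push(95): heap contents = [95]
pop() → 95: heap contents = []
push(48): heap contents = [48]
pop() → 48: heap contents = []
push(27): heap contents = [27]
push(99): heap contents = [27, 99]

Answer: 27 99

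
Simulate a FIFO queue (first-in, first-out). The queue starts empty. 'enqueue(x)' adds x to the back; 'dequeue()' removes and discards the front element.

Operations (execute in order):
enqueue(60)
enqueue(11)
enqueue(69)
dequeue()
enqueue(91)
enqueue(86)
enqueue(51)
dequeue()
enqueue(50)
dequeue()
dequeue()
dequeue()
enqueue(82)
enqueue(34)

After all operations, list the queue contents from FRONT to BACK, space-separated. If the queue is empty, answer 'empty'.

enqueue(60): [60]
enqueue(11): [60, 11]
enqueue(69): [60, 11, 69]
dequeue(): [11, 69]
enqueue(91): [11, 69, 91]
enqueue(86): [11, 69, 91, 86]
enqueue(51): [11, 69, 91, 86, 51]
dequeue(): [69, 91, 86, 51]
enqueue(50): [69, 91, 86, 51, 50]
dequeue(): [91, 86, 51, 50]
dequeue(): [86, 51, 50]
dequeue(): [51, 50]
enqueue(82): [51, 50, 82]
enqueue(34): [51, 50, 82, 34]

Answer: 51 50 82 34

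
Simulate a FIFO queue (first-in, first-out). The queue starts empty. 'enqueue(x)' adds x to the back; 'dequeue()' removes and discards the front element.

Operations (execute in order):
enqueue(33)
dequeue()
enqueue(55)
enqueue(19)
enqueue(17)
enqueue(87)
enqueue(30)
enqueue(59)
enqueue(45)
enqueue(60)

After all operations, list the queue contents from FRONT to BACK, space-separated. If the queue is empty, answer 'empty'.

enqueue(33): [33]
dequeue(): []
enqueue(55): [55]
enqueue(19): [55, 19]
enqueue(17): [55, 19, 17]
enqueue(87): [55, 19, 17, 87]
enqueue(30): [55, 19, 17, 87, 30]
enqueue(59): [55, 19, 17, 87, 30, 59]
enqueue(45): [55, 19, 17, 87, 30, 59, 45]
enqueue(60): [55, 19, 17, 87, 30, 59, 45, 60]

Answer: 55 19 17 87 30 59 45 60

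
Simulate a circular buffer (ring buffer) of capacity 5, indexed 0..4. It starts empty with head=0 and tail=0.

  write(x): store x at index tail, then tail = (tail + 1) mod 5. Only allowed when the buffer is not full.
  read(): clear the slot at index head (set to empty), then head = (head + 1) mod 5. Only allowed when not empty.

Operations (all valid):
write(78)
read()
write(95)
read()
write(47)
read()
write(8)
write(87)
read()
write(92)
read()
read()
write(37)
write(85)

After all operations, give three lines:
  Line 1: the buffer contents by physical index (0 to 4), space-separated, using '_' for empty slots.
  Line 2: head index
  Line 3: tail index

write(78): buf=[78 _ _ _ _], head=0, tail=1, size=1
read(): buf=[_ _ _ _ _], head=1, tail=1, size=0
write(95): buf=[_ 95 _ _ _], head=1, tail=2, size=1
read(): buf=[_ _ _ _ _], head=2, tail=2, size=0
write(47): buf=[_ _ 47 _ _], head=2, tail=3, size=1
read(): buf=[_ _ _ _ _], head=3, tail=3, size=0
write(8): buf=[_ _ _ 8 _], head=3, tail=4, size=1
write(87): buf=[_ _ _ 8 87], head=3, tail=0, size=2
read(): buf=[_ _ _ _ 87], head=4, tail=0, size=1
write(92): buf=[92 _ _ _ 87], head=4, tail=1, size=2
read(): buf=[92 _ _ _ _], head=0, tail=1, size=1
read(): buf=[_ _ _ _ _], head=1, tail=1, size=0
write(37): buf=[_ 37 _ _ _], head=1, tail=2, size=1
write(85): buf=[_ 37 85 _ _], head=1, tail=3, size=2

Answer: _ 37 85 _ _
1
3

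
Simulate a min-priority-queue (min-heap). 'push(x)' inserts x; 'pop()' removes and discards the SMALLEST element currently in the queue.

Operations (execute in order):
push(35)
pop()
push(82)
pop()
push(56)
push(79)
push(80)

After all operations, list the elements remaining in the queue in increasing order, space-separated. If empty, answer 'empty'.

push(35): heap contents = [35]
pop() → 35: heap contents = []
push(82): heap contents = [82]
pop() → 82: heap contents = []
push(56): heap contents = [56]
push(79): heap contents = [56, 79]
push(80): heap contents = [56, 79, 80]

Answer: 56 79 80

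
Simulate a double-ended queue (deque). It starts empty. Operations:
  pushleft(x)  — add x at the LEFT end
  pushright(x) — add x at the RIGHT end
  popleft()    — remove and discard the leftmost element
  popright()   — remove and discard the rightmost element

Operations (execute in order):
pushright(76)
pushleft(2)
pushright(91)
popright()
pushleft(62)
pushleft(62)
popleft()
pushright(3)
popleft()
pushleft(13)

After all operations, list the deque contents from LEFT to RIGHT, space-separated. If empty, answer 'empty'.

pushright(76): [76]
pushleft(2): [2, 76]
pushright(91): [2, 76, 91]
popright(): [2, 76]
pushleft(62): [62, 2, 76]
pushleft(62): [62, 62, 2, 76]
popleft(): [62, 2, 76]
pushright(3): [62, 2, 76, 3]
popleft(): [2, 76, 3]
pushleft(13): [13, 2, 76, 3]

Answer: 13 2 76 3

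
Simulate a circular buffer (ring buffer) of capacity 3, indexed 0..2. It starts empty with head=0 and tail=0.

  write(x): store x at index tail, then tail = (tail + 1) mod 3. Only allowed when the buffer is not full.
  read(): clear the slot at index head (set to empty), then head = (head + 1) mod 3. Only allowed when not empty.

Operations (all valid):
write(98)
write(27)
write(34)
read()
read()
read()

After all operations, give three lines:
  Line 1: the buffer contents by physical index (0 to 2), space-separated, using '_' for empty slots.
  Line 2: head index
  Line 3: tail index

write(98): buf=[98 _ _], head=0, tail=1, size=1
write(27): buf=[98 27 _], head=0, tail=2, size=2
write(34): buf=[98 27 34], head=0, tail=0, size=3
read(): buf=[_ 27 34], head=1, tail=0, size=2
read(): buf=[_ _ 34], head=2, tail=0, size=1
read(): buf=[_ _ _], head=0, tail=0, size=0

Answer: _ _ _
0
0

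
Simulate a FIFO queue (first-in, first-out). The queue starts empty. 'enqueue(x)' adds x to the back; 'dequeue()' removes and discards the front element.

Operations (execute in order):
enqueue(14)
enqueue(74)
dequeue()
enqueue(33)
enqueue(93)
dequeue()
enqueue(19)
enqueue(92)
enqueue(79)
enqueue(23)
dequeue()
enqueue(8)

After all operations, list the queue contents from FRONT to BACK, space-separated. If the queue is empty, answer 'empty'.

Answer: 93 19 92 79 23 8

Derivation:
enqueue(14): [14]
enqueue(74): [14, 74]
dequeue(): [74]
enqueue(33): [74, 33]
enqueue(93): [74, 33, 93]
dequeue(): [33, 93]
enqueue(19): [33, 93, 19]
enqueue(92): [33, 93, 19, 92]
enqueue(79): [33, 93, 19, 92, 79]
enqueue(23): [33, 93, 19, 92, 79, 23]
dequeue(): [93, 19, 92, 79, 23]
enqueue(8): [93, 19, 92, 79, 23, 8]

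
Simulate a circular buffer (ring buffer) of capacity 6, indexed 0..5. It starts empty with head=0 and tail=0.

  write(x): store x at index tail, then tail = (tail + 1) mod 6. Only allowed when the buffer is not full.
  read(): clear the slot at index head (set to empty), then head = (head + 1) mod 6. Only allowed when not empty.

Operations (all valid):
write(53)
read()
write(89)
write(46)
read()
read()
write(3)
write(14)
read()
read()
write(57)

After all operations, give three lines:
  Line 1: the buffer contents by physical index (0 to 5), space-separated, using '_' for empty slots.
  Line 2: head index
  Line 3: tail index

Answer: _ _ _ _ _ 57
5
0

Derivation:
write(53): buf=[53 _ _ _ _ _], head=0, tail=1, size=1
read(): buf=[_ _ _ _ _ _], head=1, tail=1, size=0
write(89): buf=[_ 89 _ _ _ _], head=1, tail=2, size=1
write(46): buf=[_ 89 46 _ _ _], head=1, tail=3, size=2
read(): buf=[_ _ 46 _ _ _], head=2, tail=3, size=1
read(): buf=[_ _ _ _ _ _], head=3, tail=3, size=0
write(3): buf=[_ _ _ 3 _ _], head=3, tail=4, size=1
write(14): buf=[_ _ _ 3 14 _], head=3, tail=5, size=2
read(): buf=[_ _ _ _ 14 _], head=4, tail=5, size=1
read(): buf=[_ _ _ _ _ _], head=5, tail=5, size=0
write(57): buf=[_ _ _ _ _ 57], head=5, tail=0, size=1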